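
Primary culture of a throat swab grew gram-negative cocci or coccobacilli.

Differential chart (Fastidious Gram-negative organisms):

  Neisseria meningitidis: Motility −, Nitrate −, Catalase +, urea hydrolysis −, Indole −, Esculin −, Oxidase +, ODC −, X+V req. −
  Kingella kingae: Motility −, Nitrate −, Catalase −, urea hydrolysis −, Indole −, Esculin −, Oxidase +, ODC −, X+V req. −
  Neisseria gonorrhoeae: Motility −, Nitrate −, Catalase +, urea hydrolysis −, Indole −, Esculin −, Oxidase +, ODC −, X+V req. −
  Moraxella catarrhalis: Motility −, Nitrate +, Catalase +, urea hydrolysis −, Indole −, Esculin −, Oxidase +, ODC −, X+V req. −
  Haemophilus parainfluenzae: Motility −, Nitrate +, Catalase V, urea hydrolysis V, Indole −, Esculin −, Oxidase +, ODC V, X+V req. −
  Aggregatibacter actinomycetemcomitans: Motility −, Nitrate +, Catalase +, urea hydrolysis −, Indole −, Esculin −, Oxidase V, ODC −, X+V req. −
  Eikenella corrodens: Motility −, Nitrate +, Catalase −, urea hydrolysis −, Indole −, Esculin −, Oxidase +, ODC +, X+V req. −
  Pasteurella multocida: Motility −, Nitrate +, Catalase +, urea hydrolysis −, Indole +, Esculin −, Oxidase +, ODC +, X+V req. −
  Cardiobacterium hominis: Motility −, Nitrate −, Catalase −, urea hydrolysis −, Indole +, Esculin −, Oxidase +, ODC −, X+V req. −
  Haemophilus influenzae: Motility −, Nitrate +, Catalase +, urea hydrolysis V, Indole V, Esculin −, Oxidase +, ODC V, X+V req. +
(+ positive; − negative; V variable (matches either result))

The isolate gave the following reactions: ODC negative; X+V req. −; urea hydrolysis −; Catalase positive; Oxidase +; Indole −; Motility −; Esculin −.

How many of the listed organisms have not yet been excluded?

5

Motility −: all 10 remaining candidates are consistent.
X+V req. −: excludes Haemophilus influenzae — 9 left.
ODC −: excludes Eikenella corrodens, Pasteurella multocida — 7 left.
urea hydrolysis −: all 7 remaining candidates are consistent.
Oxidase +: all 7 remaining candidates are consistent.
Indole −: excludes Cardiobacterium hominis — 6 left.
Esculin −: all 6 remaining candidates are consistent.
Catalase +: excludes Kingella kingae — 5 left.
Still consistent: Aggregatibacter actinomycetemcomitans, Haemophilus parainfluenzae, Moraxella catarrhalis, Neisseria gonorrhoeae, Neisseria meningitidis.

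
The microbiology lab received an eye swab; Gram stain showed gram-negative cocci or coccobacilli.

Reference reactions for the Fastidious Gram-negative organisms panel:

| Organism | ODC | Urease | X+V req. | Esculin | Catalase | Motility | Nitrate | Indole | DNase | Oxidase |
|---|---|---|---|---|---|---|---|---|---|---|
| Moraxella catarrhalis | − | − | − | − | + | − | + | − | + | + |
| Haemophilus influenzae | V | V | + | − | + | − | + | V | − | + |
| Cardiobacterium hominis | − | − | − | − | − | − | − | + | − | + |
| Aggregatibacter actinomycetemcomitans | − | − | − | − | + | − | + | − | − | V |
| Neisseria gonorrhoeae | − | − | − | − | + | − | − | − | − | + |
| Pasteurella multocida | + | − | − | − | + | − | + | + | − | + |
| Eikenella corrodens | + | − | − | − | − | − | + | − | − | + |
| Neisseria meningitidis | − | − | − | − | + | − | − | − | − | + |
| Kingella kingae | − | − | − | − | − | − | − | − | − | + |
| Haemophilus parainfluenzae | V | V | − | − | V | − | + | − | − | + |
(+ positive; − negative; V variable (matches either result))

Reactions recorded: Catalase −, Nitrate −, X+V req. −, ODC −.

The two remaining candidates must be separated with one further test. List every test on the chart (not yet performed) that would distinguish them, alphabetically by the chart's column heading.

Indole

Catalase −: excludes 6 organisms — 4 left.
X+V req. −: all 4 remaining candidates are consistent.
ODC −: excludes Eikenella corrodens — 3 left.
Nitrate −: excludes Haemophilus parainfluenzae — 2 left.
Two candidates remain: Cardiobacterium hominis and Kingella kingae.
  Urease: − vs − — same for both, does not separate.
  Esculin: − vs − — same for both, does not separate.
  Motility: − vs − — same for both, does not separate.
  Indole: Cardiobacterium hominis +, Kingella kingae − — discriminates.
  DNase: − vs − — same for both, does not separate.
  Oxidase: + vs + — same for both, does not separate.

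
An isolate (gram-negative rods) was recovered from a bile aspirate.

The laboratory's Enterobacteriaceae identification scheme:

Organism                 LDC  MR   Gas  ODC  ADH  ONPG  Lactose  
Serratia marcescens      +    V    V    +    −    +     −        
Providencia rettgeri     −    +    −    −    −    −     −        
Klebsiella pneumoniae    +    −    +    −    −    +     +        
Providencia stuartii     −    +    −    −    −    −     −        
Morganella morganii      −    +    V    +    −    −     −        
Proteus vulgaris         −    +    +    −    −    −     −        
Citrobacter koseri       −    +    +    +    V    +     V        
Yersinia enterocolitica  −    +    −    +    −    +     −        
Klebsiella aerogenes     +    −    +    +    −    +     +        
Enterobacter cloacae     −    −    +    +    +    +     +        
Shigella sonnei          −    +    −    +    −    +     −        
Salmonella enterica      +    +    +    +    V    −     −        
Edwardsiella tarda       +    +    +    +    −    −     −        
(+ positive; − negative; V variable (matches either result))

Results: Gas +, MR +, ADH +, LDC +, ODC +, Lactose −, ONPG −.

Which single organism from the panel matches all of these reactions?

ADH +: excludes 10 organisms — 3 left.
LDC +: excludes Citrobacter koseri, Enterobacter cloacae — 1 left.
ODC +: the one remaining candidate is consistent.
MR +: the one remaining candidate is consistent.
ONPG −: the one remaining candidate is consistent.
Gas +: the one remaining candidate is consistent.
Lactose −: the one remaining candidate is consistent.

Salmonella enterica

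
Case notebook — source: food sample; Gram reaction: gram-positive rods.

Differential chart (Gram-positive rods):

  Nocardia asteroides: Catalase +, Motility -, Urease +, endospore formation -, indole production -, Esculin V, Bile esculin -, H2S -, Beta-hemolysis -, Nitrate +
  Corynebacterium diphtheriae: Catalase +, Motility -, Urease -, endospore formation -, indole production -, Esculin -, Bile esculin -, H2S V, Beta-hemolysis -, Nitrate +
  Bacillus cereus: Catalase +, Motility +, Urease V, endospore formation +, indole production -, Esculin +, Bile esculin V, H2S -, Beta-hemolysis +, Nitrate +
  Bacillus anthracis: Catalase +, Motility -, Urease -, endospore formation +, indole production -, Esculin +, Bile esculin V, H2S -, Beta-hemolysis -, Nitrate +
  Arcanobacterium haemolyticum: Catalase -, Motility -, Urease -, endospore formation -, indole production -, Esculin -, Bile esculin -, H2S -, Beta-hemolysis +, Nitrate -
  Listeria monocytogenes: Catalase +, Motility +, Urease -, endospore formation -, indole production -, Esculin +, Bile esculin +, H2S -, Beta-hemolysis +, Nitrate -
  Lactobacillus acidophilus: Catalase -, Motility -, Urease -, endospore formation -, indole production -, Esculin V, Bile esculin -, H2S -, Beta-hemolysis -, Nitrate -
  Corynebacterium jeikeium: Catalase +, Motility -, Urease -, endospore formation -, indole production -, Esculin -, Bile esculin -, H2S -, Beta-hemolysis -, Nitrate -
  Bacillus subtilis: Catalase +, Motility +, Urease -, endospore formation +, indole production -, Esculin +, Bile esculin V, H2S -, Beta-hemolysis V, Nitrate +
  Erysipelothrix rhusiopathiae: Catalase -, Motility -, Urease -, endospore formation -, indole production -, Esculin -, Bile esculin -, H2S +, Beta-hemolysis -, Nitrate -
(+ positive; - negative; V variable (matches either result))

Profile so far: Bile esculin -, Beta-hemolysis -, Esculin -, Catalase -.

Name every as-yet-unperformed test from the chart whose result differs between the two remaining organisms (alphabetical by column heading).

Esculin -: excludes Bacillus cereus, Bacillus anthracis, Listeria monocytogenes, Bacillus subtilis — 6 left.
Beta-hemolysis -: excludes Arcanobacterium haemolyticum — 5 left.
Bile esculin -: all 5 remaining candidates are consistent.
Catalase -: excludes Nocardia asteroides, Corynebacterium diphtheriae, Corynebacterium jeikeium — 2 left.
Two candidates remain: Erysipelothrix rhusiopathiae and Lactobacillus acidophilus.
  Motility: - vs - — same for both, does not separate.
  Urease: - vs - — same for both, does not separate.
  endospore formation: - vs - — same for both, does not separate.
  indole production: - vs - — same for both, does not separate.
  H2S: Erysipelothrix rhusiopathiae +, Lactobacillus acidophilus - — discriminates.
  Nitrate: - vs - — same for both, does not separate.

H2S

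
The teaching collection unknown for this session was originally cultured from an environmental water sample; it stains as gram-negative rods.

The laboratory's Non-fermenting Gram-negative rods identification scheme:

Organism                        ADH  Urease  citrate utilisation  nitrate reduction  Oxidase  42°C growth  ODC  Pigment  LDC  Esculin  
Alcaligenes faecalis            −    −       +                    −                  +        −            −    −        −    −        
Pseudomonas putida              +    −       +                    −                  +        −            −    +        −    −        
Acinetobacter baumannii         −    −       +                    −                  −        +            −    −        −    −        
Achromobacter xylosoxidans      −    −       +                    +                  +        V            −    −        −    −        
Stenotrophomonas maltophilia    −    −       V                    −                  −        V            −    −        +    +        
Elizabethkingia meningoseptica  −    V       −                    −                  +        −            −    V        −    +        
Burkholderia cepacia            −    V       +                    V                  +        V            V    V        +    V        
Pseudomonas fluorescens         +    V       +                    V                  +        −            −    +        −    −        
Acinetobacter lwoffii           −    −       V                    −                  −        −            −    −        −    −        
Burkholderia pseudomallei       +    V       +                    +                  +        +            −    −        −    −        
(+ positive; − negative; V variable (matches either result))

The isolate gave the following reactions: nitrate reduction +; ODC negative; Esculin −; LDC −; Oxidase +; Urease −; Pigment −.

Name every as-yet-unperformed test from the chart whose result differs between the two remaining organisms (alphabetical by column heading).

ODC −: all 10 remaining candidates are consistent.
nitrate reduction +: excludes 6 organisms — 4 left.
Urease −: all 4 remaining candidates are consistent.
Esculin −: all 4 remaining candidates are consistent.
LDC −: excludes Burkholderia cepacia — 3 left.
Oxidase +: all 3 remaining candidates are consistent.
Pigment −: excludes Pseudomonas fluorescens — 2 left.
Two candidates remain: Achromobacter xylosoxidans and Burkholderia pseudomallei.
  ADH: Achromobacter xylosoxidans −, Burkholderia pseudomallei + — discriminates.
  citrate utilisation: + vs + — same for both, does not separate.
  42°C growth: V vs + — variable for at least one, does not separate.

ADH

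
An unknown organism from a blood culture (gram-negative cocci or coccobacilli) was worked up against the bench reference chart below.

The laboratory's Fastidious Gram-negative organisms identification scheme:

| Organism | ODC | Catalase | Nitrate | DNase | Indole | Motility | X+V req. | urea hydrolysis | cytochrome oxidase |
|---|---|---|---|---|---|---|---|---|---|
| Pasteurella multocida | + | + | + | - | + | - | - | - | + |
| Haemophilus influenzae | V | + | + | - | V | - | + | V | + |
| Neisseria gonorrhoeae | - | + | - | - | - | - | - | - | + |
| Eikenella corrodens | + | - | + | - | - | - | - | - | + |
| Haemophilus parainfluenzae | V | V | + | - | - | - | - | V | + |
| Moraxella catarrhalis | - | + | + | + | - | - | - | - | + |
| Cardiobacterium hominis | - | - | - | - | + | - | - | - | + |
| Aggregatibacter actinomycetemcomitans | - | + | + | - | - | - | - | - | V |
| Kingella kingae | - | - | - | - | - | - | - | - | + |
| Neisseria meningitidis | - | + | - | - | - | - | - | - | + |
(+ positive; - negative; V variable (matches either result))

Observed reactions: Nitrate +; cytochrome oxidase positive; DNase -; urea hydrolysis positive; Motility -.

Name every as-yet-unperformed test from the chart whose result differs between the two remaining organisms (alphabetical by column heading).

X+V req.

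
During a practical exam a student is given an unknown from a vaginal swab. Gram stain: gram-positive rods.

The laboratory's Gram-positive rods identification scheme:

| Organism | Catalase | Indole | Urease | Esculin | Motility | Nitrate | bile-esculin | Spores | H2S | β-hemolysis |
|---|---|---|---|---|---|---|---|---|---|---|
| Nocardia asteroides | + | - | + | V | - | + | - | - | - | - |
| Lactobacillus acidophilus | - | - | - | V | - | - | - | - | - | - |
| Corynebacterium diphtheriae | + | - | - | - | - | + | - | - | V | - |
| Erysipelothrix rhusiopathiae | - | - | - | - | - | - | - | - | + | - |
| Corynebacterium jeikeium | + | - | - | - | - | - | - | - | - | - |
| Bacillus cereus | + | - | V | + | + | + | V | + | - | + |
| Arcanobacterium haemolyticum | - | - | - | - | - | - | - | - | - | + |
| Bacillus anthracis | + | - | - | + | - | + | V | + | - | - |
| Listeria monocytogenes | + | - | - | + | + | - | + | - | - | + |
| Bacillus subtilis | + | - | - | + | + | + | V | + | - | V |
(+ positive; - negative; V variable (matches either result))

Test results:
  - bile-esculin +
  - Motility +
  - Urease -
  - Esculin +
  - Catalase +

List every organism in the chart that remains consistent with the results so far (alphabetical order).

Bacillus cereus, Bacillus subtilis, Listeria monocytogenes

bile-esculin +: excludes 6 organisms — 4 left.
Catalase +: all 4 remaining candidates are consistent.
Urease -: all 4 remaining candidates are consistent.
Esculin +: all 4 remaining candidates are consistent.
Motility +: excludes Bacillus anthracis — 3 left.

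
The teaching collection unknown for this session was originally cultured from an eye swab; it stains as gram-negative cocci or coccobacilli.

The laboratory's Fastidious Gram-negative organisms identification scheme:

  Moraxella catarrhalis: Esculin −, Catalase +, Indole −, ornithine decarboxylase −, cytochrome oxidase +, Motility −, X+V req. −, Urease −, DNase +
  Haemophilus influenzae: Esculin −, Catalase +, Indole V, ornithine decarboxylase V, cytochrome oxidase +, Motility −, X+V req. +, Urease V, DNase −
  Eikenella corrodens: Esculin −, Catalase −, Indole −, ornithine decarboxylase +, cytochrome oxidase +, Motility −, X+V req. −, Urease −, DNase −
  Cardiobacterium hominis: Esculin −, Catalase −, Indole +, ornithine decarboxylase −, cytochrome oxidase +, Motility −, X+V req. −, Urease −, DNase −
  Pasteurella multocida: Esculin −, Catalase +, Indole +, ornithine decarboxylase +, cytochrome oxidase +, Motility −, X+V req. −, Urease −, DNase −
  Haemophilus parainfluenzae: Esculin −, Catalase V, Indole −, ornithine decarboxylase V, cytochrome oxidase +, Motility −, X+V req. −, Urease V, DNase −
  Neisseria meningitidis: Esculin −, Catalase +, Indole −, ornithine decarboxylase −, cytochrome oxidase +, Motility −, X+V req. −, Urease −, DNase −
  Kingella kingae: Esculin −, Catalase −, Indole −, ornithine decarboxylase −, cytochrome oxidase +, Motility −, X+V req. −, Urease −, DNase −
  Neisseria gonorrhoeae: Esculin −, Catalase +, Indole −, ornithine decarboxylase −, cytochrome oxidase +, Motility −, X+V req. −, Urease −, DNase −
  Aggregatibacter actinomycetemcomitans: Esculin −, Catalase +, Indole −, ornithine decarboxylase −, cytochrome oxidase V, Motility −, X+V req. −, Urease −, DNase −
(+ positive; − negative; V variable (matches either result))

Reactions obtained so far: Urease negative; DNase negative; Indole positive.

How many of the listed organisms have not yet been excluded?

DNase −: excludes Moraxella catarrhalis — 9 left.
Indole +: excludes 6 organisms — 3 left.
Urease −: all 3 remaining candidates are consistent.
Still consistent: Cardiobacterium hominis, Haemophilus influenzae, Pasteurella multocida.

3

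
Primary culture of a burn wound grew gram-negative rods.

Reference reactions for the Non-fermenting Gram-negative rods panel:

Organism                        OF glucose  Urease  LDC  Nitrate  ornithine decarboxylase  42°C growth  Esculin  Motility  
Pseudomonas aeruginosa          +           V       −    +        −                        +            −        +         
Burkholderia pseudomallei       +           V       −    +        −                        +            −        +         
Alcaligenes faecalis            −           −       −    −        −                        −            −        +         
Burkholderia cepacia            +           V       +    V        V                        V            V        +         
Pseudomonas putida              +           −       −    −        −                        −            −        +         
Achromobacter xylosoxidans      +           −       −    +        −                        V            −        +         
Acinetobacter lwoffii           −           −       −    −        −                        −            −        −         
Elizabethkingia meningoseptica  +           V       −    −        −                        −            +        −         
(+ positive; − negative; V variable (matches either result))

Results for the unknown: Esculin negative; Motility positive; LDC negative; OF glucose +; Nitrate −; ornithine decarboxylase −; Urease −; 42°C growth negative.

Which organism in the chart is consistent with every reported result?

Nitrate −: excludes Pseudomonas aeruginosa, Burkholderia pseudomallei, Achromobacter xylosoxidans — 5 left.
42°C growth −: all 5 remaining candidates are consistent.
OF glucose +: excludes Alcaligenes faecalis, Acinetobacter lwoffii — 3 left.
Motility +: excludes Elizabethkingia meningoseptica — 2 left.
Urease −: all 2 remaining candidates are consistent.
Esculin −: all 2 remaining candidates are consistent.
ornithine decarboxylase −: all 2 remaining candidates are consistent.
LDC −: excludes Burkholderia cepacia — 1 left.

Pseudomonas putida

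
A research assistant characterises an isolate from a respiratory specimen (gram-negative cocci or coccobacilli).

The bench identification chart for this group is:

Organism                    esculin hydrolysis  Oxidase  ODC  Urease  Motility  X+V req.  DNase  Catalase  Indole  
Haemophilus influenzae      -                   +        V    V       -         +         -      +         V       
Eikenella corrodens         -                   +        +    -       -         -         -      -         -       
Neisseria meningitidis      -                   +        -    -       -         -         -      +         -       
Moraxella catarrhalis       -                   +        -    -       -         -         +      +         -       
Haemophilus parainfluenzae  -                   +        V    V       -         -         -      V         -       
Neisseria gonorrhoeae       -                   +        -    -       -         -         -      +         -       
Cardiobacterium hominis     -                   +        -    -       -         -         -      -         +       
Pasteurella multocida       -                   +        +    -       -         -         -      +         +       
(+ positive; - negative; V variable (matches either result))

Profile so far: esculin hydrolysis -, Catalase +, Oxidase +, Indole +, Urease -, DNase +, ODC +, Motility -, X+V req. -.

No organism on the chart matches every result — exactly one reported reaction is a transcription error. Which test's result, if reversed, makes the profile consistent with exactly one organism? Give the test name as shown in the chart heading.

DNase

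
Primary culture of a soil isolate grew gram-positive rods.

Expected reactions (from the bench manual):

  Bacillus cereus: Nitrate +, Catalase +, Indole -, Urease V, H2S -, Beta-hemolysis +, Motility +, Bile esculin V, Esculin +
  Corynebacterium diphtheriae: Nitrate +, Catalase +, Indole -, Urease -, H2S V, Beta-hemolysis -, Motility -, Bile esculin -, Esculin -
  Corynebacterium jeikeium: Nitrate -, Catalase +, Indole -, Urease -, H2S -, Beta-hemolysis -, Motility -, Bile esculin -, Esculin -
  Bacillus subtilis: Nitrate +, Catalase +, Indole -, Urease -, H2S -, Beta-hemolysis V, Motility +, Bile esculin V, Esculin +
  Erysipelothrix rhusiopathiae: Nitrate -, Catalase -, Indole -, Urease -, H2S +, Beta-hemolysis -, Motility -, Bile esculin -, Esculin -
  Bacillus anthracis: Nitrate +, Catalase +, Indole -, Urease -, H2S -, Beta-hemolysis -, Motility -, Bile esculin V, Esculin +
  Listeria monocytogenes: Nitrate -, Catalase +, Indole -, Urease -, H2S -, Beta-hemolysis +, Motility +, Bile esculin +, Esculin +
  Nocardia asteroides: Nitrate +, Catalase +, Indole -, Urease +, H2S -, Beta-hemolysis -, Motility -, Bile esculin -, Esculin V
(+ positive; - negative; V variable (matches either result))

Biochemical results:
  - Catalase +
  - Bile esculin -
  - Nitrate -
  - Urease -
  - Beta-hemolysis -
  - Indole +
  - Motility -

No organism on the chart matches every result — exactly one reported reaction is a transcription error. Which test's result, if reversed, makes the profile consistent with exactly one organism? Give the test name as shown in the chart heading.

Indole

As reported, no row in the chart matches all 7 reactions.
Reversing Motility → still no organism matches.
Reversing Nitrate → still no organism matches.
Reversing Indole (to -) → unique match: Corynebacterium jeikeium.
Reversing Urease → still no organism matches.
Reversing Catalase → still no organism matches.
Reversing Beta-hemolysis → still no organism matches.
Reversing Bile esculin → still no organism matches.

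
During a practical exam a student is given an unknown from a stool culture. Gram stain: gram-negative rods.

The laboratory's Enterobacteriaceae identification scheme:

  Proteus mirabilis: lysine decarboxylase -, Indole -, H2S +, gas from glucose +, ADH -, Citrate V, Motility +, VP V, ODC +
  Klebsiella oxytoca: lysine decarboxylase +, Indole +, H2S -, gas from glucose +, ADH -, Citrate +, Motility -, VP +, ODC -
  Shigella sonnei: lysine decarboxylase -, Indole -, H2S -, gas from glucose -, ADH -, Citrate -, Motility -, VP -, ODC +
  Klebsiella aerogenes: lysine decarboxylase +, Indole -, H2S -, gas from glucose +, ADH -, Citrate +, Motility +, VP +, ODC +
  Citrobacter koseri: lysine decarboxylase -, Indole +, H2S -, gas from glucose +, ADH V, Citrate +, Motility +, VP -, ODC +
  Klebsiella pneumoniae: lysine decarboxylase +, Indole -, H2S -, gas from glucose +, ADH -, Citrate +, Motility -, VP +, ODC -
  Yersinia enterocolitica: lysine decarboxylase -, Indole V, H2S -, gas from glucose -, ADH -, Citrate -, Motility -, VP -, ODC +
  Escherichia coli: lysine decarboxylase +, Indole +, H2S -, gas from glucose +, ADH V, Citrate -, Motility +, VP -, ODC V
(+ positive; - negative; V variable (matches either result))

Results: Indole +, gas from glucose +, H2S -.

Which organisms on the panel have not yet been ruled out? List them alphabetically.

Citrobacter koseri, Escherichia coli, Klebsiella oxytoca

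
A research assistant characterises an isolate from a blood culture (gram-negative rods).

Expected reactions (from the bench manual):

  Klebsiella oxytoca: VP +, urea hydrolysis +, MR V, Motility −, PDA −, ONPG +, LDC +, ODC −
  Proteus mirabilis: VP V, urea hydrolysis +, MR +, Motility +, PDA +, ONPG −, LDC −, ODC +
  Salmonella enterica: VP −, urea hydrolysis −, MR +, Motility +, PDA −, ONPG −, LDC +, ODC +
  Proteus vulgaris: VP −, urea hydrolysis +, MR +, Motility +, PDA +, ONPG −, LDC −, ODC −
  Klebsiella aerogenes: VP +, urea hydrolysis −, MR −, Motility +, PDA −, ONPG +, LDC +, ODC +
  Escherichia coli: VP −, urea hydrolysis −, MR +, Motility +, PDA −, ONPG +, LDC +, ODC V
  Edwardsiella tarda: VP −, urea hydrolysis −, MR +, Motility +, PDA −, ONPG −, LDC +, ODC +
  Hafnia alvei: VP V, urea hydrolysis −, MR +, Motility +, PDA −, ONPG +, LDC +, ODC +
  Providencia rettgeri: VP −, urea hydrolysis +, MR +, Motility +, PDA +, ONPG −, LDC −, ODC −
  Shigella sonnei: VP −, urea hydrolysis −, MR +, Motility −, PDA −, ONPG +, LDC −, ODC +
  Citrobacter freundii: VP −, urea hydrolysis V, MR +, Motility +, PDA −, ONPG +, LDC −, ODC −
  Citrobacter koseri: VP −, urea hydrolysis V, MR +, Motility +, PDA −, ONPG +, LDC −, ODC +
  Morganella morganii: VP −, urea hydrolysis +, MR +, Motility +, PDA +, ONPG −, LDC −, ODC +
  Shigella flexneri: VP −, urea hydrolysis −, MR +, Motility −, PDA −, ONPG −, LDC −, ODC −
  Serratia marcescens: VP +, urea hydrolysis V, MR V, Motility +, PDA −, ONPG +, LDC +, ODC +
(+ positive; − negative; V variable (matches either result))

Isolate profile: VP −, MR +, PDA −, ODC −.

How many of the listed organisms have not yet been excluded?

3

PDA −: excludes Proteus mirabilis, Proteus vulgaris, Providencia rettgeri, Morganella morganii — 11 left.
VP −: excludes Klebsiella oxytoca, Klebsiella aerogenes, Serratia marcescens — 8 left.
MR +: all 8 remaining candidates are consistent.
ODC −: excludes 5 organisms — 3 left.
Still consistent: Citrobacter freundii, Escherichia coli, Shigella flexneri.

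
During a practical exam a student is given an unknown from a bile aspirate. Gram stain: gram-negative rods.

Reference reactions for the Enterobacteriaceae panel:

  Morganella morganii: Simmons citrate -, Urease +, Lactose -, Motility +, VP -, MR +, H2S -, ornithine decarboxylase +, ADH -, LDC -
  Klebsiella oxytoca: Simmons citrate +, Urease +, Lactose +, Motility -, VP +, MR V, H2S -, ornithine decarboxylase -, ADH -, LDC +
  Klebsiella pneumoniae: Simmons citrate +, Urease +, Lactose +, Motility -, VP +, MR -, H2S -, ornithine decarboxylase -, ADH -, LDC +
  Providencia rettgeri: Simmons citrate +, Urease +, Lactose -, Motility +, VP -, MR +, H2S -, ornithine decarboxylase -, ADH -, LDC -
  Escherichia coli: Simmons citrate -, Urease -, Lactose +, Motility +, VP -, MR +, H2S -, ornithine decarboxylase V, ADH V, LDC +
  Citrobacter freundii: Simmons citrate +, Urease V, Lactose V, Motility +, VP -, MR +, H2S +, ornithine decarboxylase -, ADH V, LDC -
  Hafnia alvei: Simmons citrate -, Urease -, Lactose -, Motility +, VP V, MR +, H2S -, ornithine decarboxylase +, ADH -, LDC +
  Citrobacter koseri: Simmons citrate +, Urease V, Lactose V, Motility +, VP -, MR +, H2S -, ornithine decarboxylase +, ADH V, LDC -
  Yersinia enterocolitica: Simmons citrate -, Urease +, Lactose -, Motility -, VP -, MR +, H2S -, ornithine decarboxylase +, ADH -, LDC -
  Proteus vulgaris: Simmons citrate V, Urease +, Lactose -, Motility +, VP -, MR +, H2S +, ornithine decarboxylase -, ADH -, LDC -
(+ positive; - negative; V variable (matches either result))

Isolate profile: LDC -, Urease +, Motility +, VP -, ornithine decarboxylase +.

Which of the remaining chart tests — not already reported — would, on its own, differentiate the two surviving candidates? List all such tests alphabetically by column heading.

Simmons citrate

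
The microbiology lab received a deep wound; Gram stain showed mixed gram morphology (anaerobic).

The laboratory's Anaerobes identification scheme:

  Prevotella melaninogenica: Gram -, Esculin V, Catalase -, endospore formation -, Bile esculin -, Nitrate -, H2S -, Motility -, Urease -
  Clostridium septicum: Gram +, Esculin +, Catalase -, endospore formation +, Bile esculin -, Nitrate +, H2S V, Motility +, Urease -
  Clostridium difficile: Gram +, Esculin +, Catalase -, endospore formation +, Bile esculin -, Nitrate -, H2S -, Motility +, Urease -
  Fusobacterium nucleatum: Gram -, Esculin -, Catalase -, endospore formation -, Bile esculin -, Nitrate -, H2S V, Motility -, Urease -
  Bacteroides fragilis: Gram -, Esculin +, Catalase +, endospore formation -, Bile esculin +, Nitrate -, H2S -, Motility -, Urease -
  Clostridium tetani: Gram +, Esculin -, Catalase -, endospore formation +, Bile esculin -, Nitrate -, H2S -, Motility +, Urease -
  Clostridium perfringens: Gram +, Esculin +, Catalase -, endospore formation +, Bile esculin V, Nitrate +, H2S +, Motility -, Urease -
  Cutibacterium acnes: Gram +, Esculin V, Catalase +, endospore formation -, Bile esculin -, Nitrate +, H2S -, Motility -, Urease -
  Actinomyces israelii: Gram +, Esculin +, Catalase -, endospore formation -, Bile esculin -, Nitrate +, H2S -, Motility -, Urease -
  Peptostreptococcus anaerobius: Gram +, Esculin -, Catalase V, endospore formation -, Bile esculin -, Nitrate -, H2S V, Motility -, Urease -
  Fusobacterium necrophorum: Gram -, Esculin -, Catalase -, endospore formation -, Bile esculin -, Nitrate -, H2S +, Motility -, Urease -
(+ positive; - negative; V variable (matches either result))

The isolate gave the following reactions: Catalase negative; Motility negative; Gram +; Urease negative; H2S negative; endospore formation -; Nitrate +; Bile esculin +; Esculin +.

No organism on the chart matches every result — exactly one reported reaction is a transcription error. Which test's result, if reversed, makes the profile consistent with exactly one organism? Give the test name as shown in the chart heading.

Bile esculin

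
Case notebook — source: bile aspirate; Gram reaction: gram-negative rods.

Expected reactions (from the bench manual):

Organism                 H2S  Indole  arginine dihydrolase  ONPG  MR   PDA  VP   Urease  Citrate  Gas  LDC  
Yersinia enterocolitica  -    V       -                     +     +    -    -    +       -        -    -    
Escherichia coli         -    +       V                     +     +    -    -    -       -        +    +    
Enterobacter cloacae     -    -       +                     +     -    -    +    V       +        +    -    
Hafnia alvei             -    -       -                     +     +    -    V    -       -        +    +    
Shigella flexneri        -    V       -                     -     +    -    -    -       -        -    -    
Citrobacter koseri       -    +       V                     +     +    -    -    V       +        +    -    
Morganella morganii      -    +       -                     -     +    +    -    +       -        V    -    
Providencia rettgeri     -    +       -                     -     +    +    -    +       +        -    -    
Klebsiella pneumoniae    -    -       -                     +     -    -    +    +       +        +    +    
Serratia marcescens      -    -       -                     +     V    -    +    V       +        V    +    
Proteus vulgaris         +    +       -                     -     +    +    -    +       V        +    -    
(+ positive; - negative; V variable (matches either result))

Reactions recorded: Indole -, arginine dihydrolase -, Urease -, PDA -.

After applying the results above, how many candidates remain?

3

Indole -: excludes 5 organisms — 6 left.
arginine dihydrolase -: excludes Enterobacter cloacae — 5 left.
PDA -: all 5 remaining candidates are consistent.
Urease -: excludes Yersinia enterocolitica, Klebsiella pneumoniae — 3 left.
Still consistent: Hafnia alvei, Serratia marcescens, Shigella flexneri.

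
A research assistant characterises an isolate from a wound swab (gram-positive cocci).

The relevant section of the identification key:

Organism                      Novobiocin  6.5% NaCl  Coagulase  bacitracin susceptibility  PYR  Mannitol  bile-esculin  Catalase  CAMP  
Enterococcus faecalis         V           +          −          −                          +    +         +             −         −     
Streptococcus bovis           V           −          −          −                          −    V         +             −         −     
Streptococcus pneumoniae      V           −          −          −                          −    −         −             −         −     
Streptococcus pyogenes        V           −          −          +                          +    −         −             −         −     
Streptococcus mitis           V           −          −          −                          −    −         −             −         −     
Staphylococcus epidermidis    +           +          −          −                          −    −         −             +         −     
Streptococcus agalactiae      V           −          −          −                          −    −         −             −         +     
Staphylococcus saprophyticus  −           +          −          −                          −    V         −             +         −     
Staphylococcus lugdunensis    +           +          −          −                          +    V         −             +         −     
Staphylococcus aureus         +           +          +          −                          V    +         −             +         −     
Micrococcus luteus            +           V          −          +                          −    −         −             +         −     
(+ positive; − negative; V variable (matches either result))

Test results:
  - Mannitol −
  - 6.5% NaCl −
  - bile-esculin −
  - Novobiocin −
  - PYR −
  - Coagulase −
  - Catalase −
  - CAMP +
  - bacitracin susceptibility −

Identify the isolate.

Streptococcus agalactiae

Coagulase −: excludes Staphylococcus aureus — 10 left.
bacitracin susceptibility −: excludes Streptococcus pyogenes, Micrococcus luteus — 8 left.
bile-esculin −: excludes Enterococcus faecalis, Streptococcus bovis — 6 left.
Catalase −: excludes Staphylococcus epidermidis, Staphylococcus saprophyticus, Staphylococcus lugdunensis — 3 left.
Mannitol −: all 3 remaining candidates are consistent.
CAMP +: excludes Streptococcus pneumoniae, Streptococcus mitis — 1 left.
6.5% NaCl −: the one remaining candidate is consistent.
PYR −: the one remaining candidate is consistent.
Novobiocin −: the one remaining candidate is consistent.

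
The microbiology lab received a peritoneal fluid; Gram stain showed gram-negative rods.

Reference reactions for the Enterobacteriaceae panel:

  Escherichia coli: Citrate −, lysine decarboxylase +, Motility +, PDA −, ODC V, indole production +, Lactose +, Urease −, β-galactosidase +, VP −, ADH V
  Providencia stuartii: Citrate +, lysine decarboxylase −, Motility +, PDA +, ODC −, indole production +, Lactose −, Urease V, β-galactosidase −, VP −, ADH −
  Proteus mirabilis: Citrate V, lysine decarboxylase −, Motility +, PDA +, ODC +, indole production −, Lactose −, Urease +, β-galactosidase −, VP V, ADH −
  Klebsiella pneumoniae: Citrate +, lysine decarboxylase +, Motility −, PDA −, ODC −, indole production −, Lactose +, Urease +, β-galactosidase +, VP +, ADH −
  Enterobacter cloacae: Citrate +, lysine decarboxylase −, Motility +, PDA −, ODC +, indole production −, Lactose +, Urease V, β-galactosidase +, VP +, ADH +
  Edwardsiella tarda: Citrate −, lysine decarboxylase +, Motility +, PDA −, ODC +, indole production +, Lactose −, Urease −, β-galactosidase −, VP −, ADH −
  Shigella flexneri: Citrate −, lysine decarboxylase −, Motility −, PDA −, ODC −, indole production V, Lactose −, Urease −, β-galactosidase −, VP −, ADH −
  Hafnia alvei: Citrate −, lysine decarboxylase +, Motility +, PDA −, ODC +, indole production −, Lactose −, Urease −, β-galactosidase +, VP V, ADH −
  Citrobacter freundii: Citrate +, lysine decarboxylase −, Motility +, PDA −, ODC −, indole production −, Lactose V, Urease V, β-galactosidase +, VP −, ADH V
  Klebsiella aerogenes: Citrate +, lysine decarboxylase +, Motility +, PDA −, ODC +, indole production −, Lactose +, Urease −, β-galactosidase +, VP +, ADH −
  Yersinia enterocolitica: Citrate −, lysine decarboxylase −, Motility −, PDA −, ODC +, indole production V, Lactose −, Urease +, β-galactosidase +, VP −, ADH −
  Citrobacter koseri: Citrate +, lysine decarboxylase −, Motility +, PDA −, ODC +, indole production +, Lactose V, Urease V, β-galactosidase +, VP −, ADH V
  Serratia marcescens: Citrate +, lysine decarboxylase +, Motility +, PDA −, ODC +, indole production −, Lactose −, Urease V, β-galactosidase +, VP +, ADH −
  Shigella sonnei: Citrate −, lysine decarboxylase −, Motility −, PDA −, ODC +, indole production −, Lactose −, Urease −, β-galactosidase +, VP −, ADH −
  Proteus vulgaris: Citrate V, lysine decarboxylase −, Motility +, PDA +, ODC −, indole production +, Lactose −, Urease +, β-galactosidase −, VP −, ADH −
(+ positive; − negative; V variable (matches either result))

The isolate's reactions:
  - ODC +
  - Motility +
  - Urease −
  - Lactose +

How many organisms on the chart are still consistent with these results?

Motility +: excludes Klebsiella pneumoniae, Shigella flexneri, Yersinia enterocolitica, Shigella sonnei — 11 left.
Urease −: excludes Proteus mirabilis, Proteus vulgaris — 9 left.
ODC +: excludes Providencia stuartii, Citrobacter freundii — 7 left.
Lactose +: excludes Edwardsiella tarda, Hafnia alvei, Serratia marcescens — 4 left.
Still consistent: Citrobacter koseri, Enterobacter cloacae, Escherichia coli, Klebsiella aerogenes.

4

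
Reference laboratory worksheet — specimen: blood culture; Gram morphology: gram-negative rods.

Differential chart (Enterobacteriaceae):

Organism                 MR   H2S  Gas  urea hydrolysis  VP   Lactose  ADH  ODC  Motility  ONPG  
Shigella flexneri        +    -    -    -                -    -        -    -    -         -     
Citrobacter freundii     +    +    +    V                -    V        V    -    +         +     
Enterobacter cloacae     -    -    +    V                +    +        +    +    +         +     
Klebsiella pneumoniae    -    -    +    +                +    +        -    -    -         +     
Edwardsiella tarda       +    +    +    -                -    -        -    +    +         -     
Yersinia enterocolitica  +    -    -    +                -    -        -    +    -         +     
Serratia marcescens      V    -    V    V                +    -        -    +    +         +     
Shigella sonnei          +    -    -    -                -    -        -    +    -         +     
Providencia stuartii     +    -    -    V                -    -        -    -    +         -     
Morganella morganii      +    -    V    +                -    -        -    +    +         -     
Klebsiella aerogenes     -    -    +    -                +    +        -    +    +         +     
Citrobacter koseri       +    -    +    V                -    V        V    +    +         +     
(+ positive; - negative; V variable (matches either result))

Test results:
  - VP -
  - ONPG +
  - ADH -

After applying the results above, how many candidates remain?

4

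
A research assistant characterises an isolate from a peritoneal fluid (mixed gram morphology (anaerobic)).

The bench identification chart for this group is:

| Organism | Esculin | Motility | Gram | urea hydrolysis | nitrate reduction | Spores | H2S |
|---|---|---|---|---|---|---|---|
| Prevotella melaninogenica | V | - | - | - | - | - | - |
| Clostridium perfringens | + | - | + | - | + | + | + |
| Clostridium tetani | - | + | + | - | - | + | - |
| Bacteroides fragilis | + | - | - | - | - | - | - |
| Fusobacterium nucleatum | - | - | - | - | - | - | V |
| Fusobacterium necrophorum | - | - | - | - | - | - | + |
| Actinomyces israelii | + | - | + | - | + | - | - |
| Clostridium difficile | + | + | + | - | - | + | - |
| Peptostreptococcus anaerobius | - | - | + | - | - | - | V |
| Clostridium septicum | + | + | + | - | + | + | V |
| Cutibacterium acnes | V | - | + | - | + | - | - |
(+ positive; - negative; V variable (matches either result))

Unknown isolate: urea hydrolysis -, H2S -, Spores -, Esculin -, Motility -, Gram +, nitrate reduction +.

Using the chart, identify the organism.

Cutibacterium acnes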